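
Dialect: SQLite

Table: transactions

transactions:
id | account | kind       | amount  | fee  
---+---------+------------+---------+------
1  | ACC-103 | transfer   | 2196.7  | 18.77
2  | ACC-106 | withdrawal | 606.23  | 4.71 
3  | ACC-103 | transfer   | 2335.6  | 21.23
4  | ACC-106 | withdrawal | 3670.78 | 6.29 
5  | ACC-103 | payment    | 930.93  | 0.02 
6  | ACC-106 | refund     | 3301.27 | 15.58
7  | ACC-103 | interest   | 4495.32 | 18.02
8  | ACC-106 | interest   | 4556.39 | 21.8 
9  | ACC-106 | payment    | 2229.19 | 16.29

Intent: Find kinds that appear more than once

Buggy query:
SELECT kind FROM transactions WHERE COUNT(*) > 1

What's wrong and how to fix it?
Bug: WHERE can't reference COUNT(*); aggregates are computed after WHERE

Fix: Group first, then use HAVING for the count condition

Corrected query:
SELECT kind FROM transactions GROUP BY kind HAVING COUNT(*) > 1

Result:
kind      
----------
interest  
payment   
transfer  
withdrawal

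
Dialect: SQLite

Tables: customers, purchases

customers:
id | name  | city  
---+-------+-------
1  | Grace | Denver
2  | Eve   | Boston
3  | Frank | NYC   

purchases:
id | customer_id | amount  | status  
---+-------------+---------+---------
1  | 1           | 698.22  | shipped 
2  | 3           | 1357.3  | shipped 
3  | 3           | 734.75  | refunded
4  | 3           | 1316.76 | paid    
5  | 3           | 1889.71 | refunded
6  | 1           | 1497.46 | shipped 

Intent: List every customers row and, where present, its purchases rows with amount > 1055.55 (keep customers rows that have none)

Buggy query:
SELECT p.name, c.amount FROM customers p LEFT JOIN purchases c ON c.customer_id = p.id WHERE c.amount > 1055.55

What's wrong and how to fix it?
Bug: A WHERE condition on the right-hand table after LEFT JOIN drops unmatched parents

Fix: Put 'c.amount > 1055.55' in the JOIN's ON clause instead of WHERE

Corrected query:
SELECT p.name, c.amount FROM customers p LEFT JOIN purchases c ON c.customer_id = p.id AND c.amount > 1055.55

Result:
name  | amount 
------+--------
Grace | 1497.46
Eve   | NULL   
Frank | 1316.76
Frank | 1357.3 
Frank | 1889.71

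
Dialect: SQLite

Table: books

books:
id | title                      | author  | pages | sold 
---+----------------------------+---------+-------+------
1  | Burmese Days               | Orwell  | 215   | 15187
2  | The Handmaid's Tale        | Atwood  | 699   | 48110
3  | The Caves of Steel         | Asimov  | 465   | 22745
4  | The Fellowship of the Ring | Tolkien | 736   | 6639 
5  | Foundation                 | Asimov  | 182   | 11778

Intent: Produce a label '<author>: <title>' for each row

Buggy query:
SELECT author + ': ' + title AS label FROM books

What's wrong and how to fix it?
Bug: SQLite uses || for string concatenation; + coerces text to numbers (yielding 0)

Fix: Replace + with || to concatenate text

Corrected query:
SELECT author || ': ' || title AS label FROM books

Result:
label                              
-----------------------------------
Orwell: Burmese Days               
Atwood: The Handmaid's Tale        
Asimov: The Caves of Steel         
Tolkien: The Fellowship of the Ring
Asimov: Foundation                 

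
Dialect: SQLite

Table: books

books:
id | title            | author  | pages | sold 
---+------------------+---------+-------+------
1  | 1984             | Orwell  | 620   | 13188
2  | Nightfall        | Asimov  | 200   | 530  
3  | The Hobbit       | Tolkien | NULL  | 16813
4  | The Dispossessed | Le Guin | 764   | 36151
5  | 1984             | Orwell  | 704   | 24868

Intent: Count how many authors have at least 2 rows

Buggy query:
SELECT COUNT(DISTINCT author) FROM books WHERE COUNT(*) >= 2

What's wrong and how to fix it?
Bug: WHERE filters individual rows, not groups, so a group-level COUNT is invalid there

Fix: Use a subquery that GROUPs and filters with HAVING, then count its rows

Corrected query:
SELECT COUNT(*) FROM (SELECT author FROM books GROUP BY author HAVING COUNT(*) >= 2)

Result:
COUNT(*)
--------
1       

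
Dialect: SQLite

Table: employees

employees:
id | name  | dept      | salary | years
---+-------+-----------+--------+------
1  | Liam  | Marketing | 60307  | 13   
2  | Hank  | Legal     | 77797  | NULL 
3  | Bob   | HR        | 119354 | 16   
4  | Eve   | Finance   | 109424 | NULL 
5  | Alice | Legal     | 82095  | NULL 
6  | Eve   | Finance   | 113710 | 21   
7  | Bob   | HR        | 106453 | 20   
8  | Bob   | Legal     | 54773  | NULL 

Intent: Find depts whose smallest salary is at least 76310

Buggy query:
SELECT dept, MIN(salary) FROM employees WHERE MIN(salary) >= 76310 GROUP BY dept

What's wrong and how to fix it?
Bug: MIN() in WHERE is a misuse of aggregate

Fix: Use HAVING for the per-group MIN condition

Corrected query:
SELECT dept, MIN(salary) FROM employees GROUP BY dept HAVING MIN(salary) >= 76310

Result:
dept    | MIN(salary)
--------+------------
Finance | 109424     
HR      | 106453     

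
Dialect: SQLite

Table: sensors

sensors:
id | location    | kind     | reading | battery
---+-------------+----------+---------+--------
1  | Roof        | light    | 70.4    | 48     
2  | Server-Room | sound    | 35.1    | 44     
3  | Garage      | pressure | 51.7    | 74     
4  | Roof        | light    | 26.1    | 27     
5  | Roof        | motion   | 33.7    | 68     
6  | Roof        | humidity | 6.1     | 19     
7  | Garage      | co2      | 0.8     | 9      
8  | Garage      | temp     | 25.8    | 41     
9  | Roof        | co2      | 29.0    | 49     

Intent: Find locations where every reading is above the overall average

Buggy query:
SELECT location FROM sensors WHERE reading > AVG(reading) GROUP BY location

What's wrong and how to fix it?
Bug: WHERE evaluates per row before aggregation, so AVG() is unavailable

Fix: Compute the overall average in a scalar subquery and compare each group's MIN against it in HAVING

Corrected query:
SELECT location FROM sensors GROUP BY location HAVING MIN(reading) > (SELECT AVG(reading) FROM sensors)

Result:
location   
-----------
Server-Room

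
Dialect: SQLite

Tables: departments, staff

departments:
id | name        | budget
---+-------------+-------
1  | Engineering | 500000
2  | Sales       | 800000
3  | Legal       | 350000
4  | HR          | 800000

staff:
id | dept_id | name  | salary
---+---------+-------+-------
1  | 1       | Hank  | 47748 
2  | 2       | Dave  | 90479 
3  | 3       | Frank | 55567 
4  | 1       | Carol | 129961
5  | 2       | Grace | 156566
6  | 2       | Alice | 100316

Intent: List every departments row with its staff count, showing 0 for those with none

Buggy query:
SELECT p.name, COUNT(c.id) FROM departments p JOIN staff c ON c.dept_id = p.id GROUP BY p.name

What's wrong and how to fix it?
Bug: An inner join excludes parents with zero children

Fix: Switch to LEFT JOIN to retain unmatched parent rows

Corrected query:
SELECT p.name, COUNT(c.id) FROM departments p LEFT JOIN staff c ON c.dept_id = p.id GROUP BY p.name

Result:
name        | COUNT(c.id)
------------+------------
Engineering | 2          
HR          | 0          
Legal       | 1          
Sales       | 3          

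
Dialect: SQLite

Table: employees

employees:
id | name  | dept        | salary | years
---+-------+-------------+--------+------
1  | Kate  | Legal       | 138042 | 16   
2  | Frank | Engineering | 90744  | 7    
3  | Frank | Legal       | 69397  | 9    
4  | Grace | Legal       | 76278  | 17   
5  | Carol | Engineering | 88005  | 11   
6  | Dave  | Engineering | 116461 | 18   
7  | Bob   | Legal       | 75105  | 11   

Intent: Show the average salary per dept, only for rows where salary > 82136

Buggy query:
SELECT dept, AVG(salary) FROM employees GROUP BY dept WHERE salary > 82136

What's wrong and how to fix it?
Bug: Row-level WHERE must come before GROUP BY in the clause order

Fix: Place WHERE between FROM and GROUP BY

Corrected query:
SELECT dept, AVG(salary) FROM employees WHERE salary > 82136 GROUP BY dept

Result:
dept        | AVG(salary) 
------------+-------------
Engineering | 98403.333333
Legal       | 138042      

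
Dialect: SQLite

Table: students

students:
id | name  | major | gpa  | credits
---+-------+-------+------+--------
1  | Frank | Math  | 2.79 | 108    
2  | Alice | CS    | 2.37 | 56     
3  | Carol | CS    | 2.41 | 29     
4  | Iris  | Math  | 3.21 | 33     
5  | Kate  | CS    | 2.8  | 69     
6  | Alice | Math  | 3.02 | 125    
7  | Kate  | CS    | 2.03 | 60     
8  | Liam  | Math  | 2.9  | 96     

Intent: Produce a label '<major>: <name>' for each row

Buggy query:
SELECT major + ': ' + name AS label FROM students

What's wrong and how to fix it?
Bug: '+' is numeric addition; on text columns SQLite converts them to 0 instead of concatenating

Fix: Replace + with || to concatenate text

Corrected query:
SELECT major || ': ' || name AS label FROM students

Result:
label      
-----------
Math: Frank
CS: Alice  
CS: Carol  
Math: Iris 
CS: Kate   
Math: Alice
CS: Kate   
Math: Liam 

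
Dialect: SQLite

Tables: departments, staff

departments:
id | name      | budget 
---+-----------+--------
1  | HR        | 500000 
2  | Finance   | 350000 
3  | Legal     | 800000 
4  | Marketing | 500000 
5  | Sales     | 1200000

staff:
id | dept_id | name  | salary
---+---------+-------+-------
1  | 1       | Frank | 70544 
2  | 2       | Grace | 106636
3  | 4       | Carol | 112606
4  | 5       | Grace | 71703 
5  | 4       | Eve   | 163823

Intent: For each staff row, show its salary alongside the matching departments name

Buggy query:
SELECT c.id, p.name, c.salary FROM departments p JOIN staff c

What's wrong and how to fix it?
Bug: JOIN with no ON clause produces a cartesian product; every staff row pairs with every departments row

Fix: Add ON c.dept_id = p.id to the JOIN

Corrected query:
SELECT c.id, p.name, c.salary FROM departments p JOIN staff c ON c.dept_id = p.id

Result:
id | name      | salary
---+-----------+-------
1  | HR        | 70544 
2  | Finance   | 106636
3  | Marketing | 112606
4  | Sales     | 71703 
5  | Marketing | 163823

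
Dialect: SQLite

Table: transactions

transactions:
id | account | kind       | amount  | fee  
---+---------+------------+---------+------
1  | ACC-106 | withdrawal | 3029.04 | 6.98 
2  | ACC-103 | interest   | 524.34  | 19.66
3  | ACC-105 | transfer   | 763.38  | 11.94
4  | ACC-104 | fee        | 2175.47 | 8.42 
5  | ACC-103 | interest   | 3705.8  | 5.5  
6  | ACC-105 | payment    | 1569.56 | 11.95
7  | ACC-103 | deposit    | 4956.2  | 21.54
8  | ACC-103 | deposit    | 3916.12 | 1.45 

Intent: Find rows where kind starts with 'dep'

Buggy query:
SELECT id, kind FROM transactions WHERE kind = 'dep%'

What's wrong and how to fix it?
Bug: '=' compares the literal string including the % character; pattern matching needs LIKE

Fix: Replace '=' with LIKE so 'dep%' is treated as a pattern

Corrected query:
SELECT id, kind FROM transactions WHERE kind LIKE 'dep%'

Result:
id | kind   
---+--------
7  | deposit
8  | deposit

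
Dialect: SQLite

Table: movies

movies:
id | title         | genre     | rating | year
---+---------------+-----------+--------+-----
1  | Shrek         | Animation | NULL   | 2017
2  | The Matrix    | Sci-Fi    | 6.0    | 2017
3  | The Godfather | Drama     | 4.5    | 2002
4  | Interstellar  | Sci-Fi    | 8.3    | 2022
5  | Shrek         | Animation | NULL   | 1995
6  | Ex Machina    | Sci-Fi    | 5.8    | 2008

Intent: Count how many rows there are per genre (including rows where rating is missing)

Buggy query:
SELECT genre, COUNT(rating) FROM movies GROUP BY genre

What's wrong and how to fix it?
Bug: COUNT(column) counts non-NULL values only; rows with NULL rating aren't counted

Fix: Use COUNT(*) to count all rows regardless of NULL

Corrected query:
SELECT genre, COUNT(*) FROM movies GROUP BY genre

Result:
genre     | COUNT(*)
----------+---------
Animation | 2       
Drama     | 1       
Sci-Fi    | 3       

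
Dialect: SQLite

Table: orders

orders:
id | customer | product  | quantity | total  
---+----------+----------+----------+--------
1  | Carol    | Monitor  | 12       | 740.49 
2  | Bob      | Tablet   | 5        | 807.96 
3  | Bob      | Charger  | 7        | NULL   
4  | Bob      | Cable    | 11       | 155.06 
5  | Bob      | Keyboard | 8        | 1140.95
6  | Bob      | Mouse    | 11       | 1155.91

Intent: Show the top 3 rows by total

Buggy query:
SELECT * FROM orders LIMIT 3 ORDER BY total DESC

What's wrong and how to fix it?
Bug: ORDER BY cannot follow LIMIT; LIMIT is the final clause

Fix: Swap the clauses: ORDER BY first, then LIMIT

Corrected query:
SELECT * FROM orders ORDER BY total DESC LIMIT 3

Result:
id | customer | product  | quantity | total  
---+----------+----------+----------+--------
6  | Bob      | Mouse    | 11       | 1155.91
5  | Bob      | Keyboard | 8        | 1140.95
2  | Bob      | Tablet   | 5        | 807.96 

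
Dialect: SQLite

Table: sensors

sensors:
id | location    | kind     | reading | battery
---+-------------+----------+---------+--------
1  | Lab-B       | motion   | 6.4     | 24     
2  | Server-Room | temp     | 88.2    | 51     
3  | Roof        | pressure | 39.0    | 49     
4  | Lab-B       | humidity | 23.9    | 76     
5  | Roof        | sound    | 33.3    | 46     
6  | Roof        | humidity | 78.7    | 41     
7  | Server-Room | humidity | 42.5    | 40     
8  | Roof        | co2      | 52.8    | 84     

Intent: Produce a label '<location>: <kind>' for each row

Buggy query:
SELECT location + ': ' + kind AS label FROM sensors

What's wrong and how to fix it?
Bug: SQLite uses || for string concatenation; + coerces text to numbers (yielding 0)

Fix: Use the || operator for string concatenation

Corrected query:
SELECT location || ': ' || kind AS label FROM sensors

Result:
label                
---------------------
Lab-B: motion        
Server-Room: temp    
Roof: pressure       
Lab-B: humidity      
Roof: sound          
Roof: humidity       
Server-Room: humidity
Roof: co2            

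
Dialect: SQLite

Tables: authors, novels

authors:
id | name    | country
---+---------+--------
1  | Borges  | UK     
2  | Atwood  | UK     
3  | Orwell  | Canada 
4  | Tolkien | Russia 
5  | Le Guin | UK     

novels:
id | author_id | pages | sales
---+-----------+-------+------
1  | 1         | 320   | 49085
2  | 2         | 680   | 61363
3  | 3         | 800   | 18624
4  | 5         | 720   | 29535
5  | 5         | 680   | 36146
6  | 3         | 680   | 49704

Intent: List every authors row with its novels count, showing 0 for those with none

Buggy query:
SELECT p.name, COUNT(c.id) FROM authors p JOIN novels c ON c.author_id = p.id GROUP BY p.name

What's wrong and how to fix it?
Bug: An inner join excludes parents with zero children

Fix: Use LEFT JOIN so parents without children still appear (COUNT(c.id) gives 0)

Corrected query:
SELECT p.name, COUNT(c.id) FROM authors p LEFT JOIN novels c ON c.author_id = p.id GROUP BY p.name

Result:
name    | COUNT(c.id)
--------+------------
Atwood  | 1          
Borges  | 1          
Le Guin | 2          
Orwell  | 2          
Tolkien | 0          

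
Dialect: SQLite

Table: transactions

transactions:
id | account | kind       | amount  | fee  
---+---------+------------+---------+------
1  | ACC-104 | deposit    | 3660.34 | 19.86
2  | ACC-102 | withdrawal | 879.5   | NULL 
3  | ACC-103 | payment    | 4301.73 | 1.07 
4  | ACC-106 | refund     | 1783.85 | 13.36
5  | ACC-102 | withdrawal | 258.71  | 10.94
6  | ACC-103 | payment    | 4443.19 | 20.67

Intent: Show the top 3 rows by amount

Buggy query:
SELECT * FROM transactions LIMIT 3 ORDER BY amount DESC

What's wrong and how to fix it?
Bug: LIMIT must come after ORDER BY

Fix: Sort with ORDER BY, then apply LIMIT

Corrected query:
SELECT * FROM transactions ORDER BY amount DESC LIMIT 3

Result:
id | account | kind    | amount  | fee  
---+---------+---------+---------+------
6  | ACC-103 | payment | 4443.19 | 20.67
3  | ACC-103 | payment | 4301.73 | 1.07 
1  | ACC-104 | deposit | 3660.34 | 19.86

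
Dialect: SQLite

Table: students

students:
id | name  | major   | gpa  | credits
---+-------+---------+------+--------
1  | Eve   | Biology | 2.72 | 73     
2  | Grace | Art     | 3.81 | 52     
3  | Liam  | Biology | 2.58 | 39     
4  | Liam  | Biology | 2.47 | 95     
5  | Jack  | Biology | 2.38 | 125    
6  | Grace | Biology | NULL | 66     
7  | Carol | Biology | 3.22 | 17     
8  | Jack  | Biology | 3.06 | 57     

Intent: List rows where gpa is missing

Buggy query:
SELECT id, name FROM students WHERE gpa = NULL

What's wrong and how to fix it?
Bug: Comparing to NULL with '=' never matches; NULL = NULL is unknown, not true

Fix: Use IS NULL to test for NULL

Corrected query:
SELECT id, name FROM students WHERE gpa IS NULL

Result:
id | name 
---+------
6  | Grace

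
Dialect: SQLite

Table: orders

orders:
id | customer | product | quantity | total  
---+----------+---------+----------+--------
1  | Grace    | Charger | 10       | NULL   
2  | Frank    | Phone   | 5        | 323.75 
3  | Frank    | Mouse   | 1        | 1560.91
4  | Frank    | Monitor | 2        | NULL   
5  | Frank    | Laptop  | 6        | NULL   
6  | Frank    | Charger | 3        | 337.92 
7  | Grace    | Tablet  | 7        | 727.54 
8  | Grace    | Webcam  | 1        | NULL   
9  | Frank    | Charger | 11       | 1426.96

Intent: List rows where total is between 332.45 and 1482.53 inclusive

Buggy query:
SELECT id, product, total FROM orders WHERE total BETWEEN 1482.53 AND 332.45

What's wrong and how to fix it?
Bug: BETWEEN expects the lower bound first; with 1482.53 AND 332.45 the range is empty

Fix: Write BETWEEN 332.45 AND 1482.53

Corrected query:
SELECT id, product, total FROM orders WHERE total BETWEEN 332.45 AND 1482.53

Result:
id | product | total  
---+---------+--------
6  | Charger | 337.92 
7  | Tablet  | 727.54 
9  | Charger | 1426.96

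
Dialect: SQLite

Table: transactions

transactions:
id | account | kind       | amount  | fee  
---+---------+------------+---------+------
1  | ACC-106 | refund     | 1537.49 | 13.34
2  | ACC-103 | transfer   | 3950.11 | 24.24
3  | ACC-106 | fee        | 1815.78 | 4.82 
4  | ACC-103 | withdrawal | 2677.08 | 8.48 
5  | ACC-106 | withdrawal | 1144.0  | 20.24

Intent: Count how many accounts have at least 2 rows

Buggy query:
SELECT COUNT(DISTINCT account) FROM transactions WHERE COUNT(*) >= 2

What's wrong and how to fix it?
Bug: COUNT(*) cannot appear in WHERE; the per-group count doesn't exist yet

Fix: Group first with HAVING COUNT(*) >= 2, then COUNT the resulting groups

Corrected query:
SELECT COUNT(*) FROM (SELECT account FROM transactions GROUP BY account HAVING COUNT(*) >= 2)

Result:
COUNT(*)
--------
2       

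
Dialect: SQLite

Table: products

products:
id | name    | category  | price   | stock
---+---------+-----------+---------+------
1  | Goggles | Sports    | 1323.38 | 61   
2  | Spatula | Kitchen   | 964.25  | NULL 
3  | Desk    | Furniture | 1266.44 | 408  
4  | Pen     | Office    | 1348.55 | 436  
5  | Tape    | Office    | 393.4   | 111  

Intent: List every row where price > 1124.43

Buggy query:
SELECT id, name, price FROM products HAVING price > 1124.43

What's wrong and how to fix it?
Bug: HAVING filters the output of aggregation, but this query has no GROUP BY and no aggregate functions, so SQLite rejects it (HAVING clause on a non-aggregate query); the condition here is per row

Fix: Use WHERE for row-level filtering

Corrected query:
SELECT id, name, price FROM products WHERE price > 1124.43

Result:
id | name    | price  
---+---------+--------
1  | Goggles | 1323.38
3  | Desk    | 1266.44
4  | Pen     | 1348.55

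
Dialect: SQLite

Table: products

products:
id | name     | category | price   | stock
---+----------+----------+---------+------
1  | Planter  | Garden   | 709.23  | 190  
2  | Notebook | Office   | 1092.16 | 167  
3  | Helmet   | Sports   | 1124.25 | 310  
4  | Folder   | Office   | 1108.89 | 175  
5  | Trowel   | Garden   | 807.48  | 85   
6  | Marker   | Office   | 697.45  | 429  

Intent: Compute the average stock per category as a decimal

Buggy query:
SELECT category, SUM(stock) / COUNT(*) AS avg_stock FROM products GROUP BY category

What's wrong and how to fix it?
Bug: Both operands are integers, so '/' performs integer division and truncates

Fix: Multiply by 1.0 (or CAST to REAL) to force floating-point division

Corrected query:
SELECT category, SUM(stock) * 1.0 / COUNT(*) AS avg_stock FROM products GROUP BY category

Result:
category | avg_stock
---------+----------
Garden   | 137.5    
Office   | 257      
Sports   | 310      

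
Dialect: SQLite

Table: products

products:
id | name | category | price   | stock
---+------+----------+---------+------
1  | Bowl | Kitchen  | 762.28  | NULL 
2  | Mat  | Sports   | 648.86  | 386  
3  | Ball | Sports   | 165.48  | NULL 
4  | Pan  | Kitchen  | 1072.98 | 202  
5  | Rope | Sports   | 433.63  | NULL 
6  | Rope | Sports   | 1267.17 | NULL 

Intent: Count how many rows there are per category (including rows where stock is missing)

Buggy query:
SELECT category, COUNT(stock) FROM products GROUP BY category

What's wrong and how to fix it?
Bug: COUNT(stock) skips NULLs, so groups with missing stock are undercounted

Fix: Use COUNT(*) to count all rows regardless of NULL

Corrected query:
SELECT category, COUNT(*) FROM products GROUP BY category

Result:
category | COUNT(*)
---------+---------
Kitchen  | 2       
Sports   | 4       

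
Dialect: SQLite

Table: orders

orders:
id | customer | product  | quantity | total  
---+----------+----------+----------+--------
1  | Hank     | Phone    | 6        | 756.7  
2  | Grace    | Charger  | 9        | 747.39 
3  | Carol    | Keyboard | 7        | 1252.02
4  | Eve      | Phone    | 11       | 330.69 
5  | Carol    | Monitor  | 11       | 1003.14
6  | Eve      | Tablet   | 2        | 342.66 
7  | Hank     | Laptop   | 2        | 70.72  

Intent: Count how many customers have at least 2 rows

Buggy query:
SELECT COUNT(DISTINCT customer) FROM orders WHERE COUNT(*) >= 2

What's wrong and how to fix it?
Bug: COUNT(*) cannot appear in WHERE; the per-group count doesn't exist yet

Fix: Group first with HAVING COUNT(*) >= 2, then COUNT the resulting groups

Corrected query:
SELECT COUNT(*) FROM (SELECT customer FROM orders GROUP BY customer HAVING COUNT(*) >= 2)

Result:
COUNT(*)
--------
3       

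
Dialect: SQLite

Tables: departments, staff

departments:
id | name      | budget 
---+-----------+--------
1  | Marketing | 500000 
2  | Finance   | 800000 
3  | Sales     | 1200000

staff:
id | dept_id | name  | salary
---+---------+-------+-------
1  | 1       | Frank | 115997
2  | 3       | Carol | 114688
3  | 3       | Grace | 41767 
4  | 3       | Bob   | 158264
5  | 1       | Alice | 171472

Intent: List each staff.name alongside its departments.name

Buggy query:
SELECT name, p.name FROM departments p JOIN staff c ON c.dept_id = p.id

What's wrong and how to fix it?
Bug: 'name' exists in both joined tables, so the database can't tell which one is meant

Fix: Qualify the column with its table alias (c.name)

Corrected query:
SELECT c.name, p.name FROM departments p JOIN staff c ON c.dept_id = p.id

Result:
name  | name     
------+----------
Frank | Marketing
Carol | Sales    
Grace | Sales    
Bob   | Sales    
Alice | Marketing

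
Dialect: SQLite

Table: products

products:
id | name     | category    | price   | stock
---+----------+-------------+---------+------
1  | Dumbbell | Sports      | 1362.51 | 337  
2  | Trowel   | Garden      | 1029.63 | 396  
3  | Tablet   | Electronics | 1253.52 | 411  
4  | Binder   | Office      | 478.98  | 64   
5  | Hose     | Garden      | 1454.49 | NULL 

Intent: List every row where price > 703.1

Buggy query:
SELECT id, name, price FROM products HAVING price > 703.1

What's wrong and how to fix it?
Bug: HAVING filters the output of aggregation, but this query has no GROUP BY and no aggregate functions, so SQLite rejects it (HAVING clause on a non-aggregate query); the condition here is per row

Fix: Use WHERE for row-level filtering

Corrected query:
SELECT id, name, price FROM products WHERE price > 703.1

Result:
id | name     | price  
---+----------+--------
1  | Dumbbell | 1362.51
2  | Trowel   | 1029.63
3  | Tablet   | 1253.52
5  | Hose     | 1454.49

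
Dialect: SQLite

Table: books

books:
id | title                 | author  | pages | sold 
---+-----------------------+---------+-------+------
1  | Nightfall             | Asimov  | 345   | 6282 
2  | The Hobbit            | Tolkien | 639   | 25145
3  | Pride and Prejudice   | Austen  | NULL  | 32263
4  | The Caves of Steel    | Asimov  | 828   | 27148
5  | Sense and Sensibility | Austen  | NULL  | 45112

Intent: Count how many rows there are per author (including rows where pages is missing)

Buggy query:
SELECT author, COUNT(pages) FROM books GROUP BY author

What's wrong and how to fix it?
Bug: COUNT(pages) skips NULLs, so groups with missing pages are undercounted

Fix: Replace COUNT(pages) with COUNT(*)

Corrected query:
SELECT author, COUNT(*) FROM books GROUP BY author

Result:
author  | COUNT(*)
--------+---------
Asimov  | 2       
Austen  | 2       
Tolkien | 1       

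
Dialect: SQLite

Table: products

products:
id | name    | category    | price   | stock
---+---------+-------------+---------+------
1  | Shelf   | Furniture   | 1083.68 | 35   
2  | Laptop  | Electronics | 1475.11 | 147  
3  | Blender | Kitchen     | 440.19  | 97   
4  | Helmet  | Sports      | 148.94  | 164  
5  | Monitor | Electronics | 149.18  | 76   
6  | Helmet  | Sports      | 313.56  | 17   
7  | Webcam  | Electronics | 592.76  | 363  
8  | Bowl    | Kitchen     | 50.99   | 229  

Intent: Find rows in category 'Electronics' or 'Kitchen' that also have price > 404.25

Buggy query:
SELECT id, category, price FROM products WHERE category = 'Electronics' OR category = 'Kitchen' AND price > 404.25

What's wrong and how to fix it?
Bug: AND binds tighter than OR, so this parses as category = 'Electronics' OR (category = 'Kitchen' AND price > 404.25)

Fix: Group the OR with parentheses (or use IN), then AND the threshold

Corrected query:
SELECT id, category, price FROM products WHERE (category = 'Electronics' OR category = 'Kitchen') AND price > 404.25

Result:
id | category    | price  
---+-------------+--------
2  | Electronics | 1475.11
3  | Kitchen     | 440.19 
7  | Electronics | 592.76 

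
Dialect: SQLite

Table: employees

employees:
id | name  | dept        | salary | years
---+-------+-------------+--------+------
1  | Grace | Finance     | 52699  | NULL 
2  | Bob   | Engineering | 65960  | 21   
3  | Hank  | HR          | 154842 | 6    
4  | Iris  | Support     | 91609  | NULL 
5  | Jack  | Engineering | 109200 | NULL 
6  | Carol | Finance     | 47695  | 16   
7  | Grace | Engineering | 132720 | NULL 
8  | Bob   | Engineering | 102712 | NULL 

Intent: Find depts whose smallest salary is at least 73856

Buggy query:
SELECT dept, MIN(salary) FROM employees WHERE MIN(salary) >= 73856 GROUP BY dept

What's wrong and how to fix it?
Bug: MIN() in WHERE is a misuse of aggregate

Fix: Use HAVING for the per-group MIN condition

Corrected query:
SELECT dept, MIN(salary) FROM employees GROUP BY dept HAVING MIN(salary) >= 73856

Result:
dept    | MIN(salary)
--------+------------
HR      | 154842     
Support | 91609      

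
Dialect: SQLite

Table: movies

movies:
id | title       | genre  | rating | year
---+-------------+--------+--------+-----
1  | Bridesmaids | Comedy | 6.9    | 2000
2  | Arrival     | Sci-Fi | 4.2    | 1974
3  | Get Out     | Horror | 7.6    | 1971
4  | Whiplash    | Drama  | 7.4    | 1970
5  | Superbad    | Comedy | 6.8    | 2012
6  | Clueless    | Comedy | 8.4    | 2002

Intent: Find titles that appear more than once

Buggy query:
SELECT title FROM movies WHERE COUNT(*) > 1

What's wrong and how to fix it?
Bug: WHERE can't reference COUNT(*); aggregates are computed after WHERE

Fix: Group first, then use HAVING for the count condition

Corrected query:
SELECT title FROM movies GROUP BY title HAVING COUNT(*) > 1

Result:
(no rows)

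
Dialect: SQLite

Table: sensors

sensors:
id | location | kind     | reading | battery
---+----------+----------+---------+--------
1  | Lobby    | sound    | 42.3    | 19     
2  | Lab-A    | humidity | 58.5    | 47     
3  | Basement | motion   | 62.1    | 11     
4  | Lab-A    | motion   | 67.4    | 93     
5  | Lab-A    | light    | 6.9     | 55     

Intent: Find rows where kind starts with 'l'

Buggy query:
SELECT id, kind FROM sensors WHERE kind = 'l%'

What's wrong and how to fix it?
Bug: Wildcards only work with LIKE; '=' treats '%' as a literal character

Fix: Use LIKE for wildcard pattern matching

Corrected query:
SELECT id, kind FROM sensors WHERE kind LIKE 'l%'

Result:
id | kind 
---+------
5  | light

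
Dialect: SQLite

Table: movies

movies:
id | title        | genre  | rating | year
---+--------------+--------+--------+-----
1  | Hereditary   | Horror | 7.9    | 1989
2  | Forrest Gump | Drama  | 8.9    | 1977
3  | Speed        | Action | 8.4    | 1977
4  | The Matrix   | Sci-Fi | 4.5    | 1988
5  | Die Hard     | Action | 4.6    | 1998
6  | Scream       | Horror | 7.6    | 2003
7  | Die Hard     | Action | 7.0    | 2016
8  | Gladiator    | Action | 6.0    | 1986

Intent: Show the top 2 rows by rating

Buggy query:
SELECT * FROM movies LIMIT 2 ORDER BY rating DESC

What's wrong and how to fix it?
Bug: LIMIT must come after ORDER BY

Fix: Sort with ORDER BY, then apply LIMIT

Corrected query:
SELECT * FROM movies ORDER BY rating DESC LIMIT 2

Result:
id | title        | genre  | rating | year
---+--------------+--------+--------+-----
2  | Forrest Gump | Drama  | 8.9    | 1977
3  | Speed        | Action | 8.4    | 1977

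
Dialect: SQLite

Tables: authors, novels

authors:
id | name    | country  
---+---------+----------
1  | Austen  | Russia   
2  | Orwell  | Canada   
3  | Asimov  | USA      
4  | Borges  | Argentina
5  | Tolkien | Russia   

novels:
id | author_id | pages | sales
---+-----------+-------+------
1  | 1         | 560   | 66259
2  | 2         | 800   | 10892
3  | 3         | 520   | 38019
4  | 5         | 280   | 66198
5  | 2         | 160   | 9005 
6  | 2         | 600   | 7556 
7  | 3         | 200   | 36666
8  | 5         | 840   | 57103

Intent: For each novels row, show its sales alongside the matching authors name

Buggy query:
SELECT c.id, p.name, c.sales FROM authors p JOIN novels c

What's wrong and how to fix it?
Bug: JOIN with no ON clause produces a cartesian product; every novels row pairs with every authors row

Fix: Specify the join condition linking the foreign key to the parent id

Corrected query:
SELECT c.id, p.name, c.sales FROM authors p JOIN novels c ON c.author_id = p.id

Result:
id | name    | sales
---+---------+------
1  | Austen  | 66259
2  | Orwell  | 10892
3  | Asimov  | 38019
4  | Tolkien | 66198
5  | Orwell  | 9005 
6  | Orwell  | 7556 
7  | Asimov  | 36666
8  | Tolkien | 57103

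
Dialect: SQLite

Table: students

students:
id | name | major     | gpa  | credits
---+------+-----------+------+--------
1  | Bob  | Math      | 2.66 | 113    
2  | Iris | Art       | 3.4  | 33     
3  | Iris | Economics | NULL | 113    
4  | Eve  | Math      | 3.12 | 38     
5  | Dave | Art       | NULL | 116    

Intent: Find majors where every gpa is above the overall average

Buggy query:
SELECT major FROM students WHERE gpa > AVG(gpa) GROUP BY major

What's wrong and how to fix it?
Bug: AVG() is an aggregate; it can't sit directly in WHERE

Fix: Compute the overall average in a scalar subquery and compare each group's MIN against it in HAVING

Corrected query:
SELECT major FROM students GROUP BY major HAVING MIN(gpa) > (SELECT AVG(gpa) FROM students)

Result:
major
-----
Art  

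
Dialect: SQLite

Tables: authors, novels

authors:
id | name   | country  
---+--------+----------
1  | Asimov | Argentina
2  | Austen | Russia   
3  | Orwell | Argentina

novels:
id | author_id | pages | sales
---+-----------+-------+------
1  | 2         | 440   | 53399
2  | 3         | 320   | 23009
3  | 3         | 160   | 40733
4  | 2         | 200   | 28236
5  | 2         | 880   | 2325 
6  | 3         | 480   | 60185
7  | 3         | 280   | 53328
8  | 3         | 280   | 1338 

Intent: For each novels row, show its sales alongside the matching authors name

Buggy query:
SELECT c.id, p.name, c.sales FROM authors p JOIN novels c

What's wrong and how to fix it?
Bug: Missing join condition: each novels row is matched to all authors rows instead of just its own

Fix: Add ON c.author_id = p.id to the JOIN

Corrected query:
SELECT c.id, p.name, c.sales FROM authors p JOIN novels c ON c.author_id = p.id

Result:
id | name   | sales
---+--------+------
1  | Austen | 53399
2  | Orwell | 23009
3  | Orwell | 40733
4  | Austen | 28236
5  | Austen | 2325 
6  | Orwell | 60185
7  | Orwell | 53328
8  | Orwell | 1338 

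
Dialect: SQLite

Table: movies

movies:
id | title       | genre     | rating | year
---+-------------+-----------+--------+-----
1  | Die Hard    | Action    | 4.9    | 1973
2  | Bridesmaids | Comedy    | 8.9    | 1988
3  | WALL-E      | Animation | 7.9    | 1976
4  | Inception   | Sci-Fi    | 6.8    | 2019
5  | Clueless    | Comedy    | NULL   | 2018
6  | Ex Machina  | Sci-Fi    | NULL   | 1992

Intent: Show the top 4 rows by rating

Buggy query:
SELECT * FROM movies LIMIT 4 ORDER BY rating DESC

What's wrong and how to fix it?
Bug: LIMIT must come after ORDER BY

Fix: Swap the clauses: ORDER BY first, then LIMIT

Corrected query:
SELECT * FROM movies ORDER BY rating DESC LIMIT 4

Result:
id | title       | genre     | rating | year
---+-------------+-----------+--------+-----
2  | Bridesmaids | Comedy    | 8.9    | 1988
3  | WALL-E      | Animation | 7.9    | 1976
4  | Inception   | Sci-Fi    | 6.8    | 2019
1  | Die Hard    | Action    | 4.9    | 1973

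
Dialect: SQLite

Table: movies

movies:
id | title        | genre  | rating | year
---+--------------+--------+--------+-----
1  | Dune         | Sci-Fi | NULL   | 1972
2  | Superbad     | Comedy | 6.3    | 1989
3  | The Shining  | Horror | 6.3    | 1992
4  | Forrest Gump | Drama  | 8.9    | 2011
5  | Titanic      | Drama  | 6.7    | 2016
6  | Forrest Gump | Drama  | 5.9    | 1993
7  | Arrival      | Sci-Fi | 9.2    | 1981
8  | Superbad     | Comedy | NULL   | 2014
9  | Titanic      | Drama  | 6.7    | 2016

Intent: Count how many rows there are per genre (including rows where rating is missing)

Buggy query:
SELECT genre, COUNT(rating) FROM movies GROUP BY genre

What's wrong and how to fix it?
Bug: COUNT(column) counts non-NULL values only; rows with NULL rating aren't counted

Fix: Replace COUNT(rating) with COUNT(*)

Corrected query:
SELECT genre, COUNT(*) FROM movies GROUP BY genre

Result:
genre  | COUNT(*)
-------+---------
Comedy | 2       
Drama  | 4       
Horror | 1       
Sci-Fi | 2       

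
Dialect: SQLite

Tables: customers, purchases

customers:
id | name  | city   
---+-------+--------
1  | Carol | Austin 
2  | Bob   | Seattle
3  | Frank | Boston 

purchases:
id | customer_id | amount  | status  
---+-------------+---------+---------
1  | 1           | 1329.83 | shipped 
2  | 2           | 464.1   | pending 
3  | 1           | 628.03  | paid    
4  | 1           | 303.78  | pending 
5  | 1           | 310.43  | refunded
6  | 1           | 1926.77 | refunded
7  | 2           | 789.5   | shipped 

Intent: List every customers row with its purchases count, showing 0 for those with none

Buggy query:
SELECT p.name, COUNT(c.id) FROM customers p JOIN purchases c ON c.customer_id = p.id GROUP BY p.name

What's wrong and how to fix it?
Bug: INNER JOIN drops customers rows that have no matching purchases rows

Fix: Use LEFT JOIN so parents without children still appear (COUNT(c.id) gives 0)

Corrected query:
SELECT p.name, COUNT(c.id) FROM customers p LEFT JOIN purchases c ON c.customer_id = p.id GROUP BY p.name

Result:
name  | COUNT(c.id)
------+------------
Bob   | 2          
Carol | 5          
Frank | 0          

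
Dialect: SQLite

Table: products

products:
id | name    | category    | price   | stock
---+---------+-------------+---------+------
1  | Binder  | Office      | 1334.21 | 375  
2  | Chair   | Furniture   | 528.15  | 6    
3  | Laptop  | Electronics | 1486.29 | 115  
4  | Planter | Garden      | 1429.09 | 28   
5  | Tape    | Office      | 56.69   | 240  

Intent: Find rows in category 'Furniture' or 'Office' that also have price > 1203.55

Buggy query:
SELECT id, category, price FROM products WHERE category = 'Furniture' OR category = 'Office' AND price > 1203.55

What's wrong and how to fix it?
Bug: AND binds tighter than OR, so this parses as category = 'Furniture' OR (category = 'Office' AND price > 1203.55)

Fix: Add parentheses around the OR so the AND applies to both alternatives

Corrected query:
SELECT id, category, price FROM products WHERE (category = 'Furniture' OR category = 'Office') AND price > 1203.55

Result:
id | category | price  
---+----------+--------
1  | Office   | 1334.21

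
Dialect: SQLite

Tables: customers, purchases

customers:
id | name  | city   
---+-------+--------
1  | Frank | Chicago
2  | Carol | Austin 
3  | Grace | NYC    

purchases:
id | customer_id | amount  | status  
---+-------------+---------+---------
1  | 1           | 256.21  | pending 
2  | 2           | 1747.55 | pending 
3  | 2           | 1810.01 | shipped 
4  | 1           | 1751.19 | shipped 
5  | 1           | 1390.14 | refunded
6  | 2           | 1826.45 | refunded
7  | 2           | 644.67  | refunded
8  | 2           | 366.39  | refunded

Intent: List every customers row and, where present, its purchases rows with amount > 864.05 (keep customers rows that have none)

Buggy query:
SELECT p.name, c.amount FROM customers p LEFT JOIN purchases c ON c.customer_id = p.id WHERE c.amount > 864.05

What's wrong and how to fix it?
Bug: Filtering c.amount in WHERE discards the NULL rows produced by LEFT JOIN, turning it into an inner join

Fix: Put 'c.amount > 864.05' in the JOIN's ON clause instead of WHERE

Corrected query:
SELECT p.name, c.amount FROM customers p LEFT JOIN purchases c ON c.customer_id = p.id AND c.amount > 864.05

Result:
name  | amount 
------+--------
Frank | 1390.14
Frank | 1751.19
Carol | 1747.55
Carol | 1810.01
Carol | 1826.45
Grace | NULL   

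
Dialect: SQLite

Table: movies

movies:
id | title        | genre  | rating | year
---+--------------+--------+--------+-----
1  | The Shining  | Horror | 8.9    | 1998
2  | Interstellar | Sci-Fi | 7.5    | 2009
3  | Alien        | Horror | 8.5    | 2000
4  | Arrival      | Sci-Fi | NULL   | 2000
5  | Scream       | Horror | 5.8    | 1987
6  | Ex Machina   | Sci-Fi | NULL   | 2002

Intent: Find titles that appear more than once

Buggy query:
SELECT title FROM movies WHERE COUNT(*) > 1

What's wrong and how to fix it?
Bug: WHERE can't reference COUNT(*); aggregates are computed after WHERE

Fix: Group first, then use HAVING for the count condition

Corrected query:
SELECT title FROM movies GROUP BY title HAVING COUNT(*) > 1

Result:
(no rows)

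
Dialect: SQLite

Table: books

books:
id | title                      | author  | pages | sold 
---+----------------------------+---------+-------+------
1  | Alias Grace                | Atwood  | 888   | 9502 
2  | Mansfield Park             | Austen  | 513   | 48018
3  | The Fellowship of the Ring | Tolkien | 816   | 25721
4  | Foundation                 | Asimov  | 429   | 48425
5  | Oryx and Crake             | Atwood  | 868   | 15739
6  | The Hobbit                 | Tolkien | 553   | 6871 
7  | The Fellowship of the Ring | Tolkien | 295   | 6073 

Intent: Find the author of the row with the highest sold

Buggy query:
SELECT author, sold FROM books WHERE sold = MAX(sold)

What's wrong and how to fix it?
Bug: MAX(sold) is an aggregate and cannot be used directly in WHERE

Fix: Use a subquery: WHERE sold = (SELECT MAX(sold) FROM books)

Corrected query:
SELECT author, sold FROM books WHERE sold = (SELECT MAX(sold) FROM books)

Result:
author | sold 
-------+------
Asimov | 48425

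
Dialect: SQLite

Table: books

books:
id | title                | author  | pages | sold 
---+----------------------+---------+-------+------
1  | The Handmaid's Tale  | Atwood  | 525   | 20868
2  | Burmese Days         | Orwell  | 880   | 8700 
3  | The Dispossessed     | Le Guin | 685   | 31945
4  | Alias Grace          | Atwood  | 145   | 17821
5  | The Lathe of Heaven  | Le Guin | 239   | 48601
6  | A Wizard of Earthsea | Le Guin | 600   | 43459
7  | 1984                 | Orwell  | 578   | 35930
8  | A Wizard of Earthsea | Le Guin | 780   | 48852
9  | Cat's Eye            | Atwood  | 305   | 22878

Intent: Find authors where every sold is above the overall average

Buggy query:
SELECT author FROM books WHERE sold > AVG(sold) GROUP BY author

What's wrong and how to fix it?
Bug: WHERE evaluates per row before aggregation, so AVG() is unavailable

Fix: Use a subquery for AVG and a HAVING MIN(...) filter so the condition holds for every row in the group

Corrected query:
SELECT author FROM books GROUP BY author HAVING MIN(sold) > (SELECT AVG(sold) FROM books)

Result:
author 
-------
Le Guin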